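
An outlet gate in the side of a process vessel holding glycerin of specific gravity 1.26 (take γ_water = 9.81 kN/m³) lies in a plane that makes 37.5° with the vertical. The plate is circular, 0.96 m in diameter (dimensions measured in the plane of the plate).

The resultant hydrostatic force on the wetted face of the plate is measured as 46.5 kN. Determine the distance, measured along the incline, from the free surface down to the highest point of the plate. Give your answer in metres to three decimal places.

y_top ≈ 6.071 m

γ = 1.26 × 9.81 = 12.3606 kN/m³.
A = π(0.48)² = 0.723823 m².
From F = γ·h_c·A, the centroid depth is h_c = 46.5/(12.3606 × 0.723823) = 5.19734 m.
The plate makes 37.5° with the vertical, i.e. θ = 90° − 37.5° = 52.5° to the horizontal. Measuring y along the incline from the free-surface line, vertical depth h = y·sinθ with sinθ = 0.793353.
Along the incline, y_c = h_c/sinθ = 5.19734/0.793353 = 6.55111 m.
The centroid is at the centre, 0.48 m below the top of the plate, so the highest point sits at y_top = 6.55111 − 0.48 = 6.07111 m along the incline.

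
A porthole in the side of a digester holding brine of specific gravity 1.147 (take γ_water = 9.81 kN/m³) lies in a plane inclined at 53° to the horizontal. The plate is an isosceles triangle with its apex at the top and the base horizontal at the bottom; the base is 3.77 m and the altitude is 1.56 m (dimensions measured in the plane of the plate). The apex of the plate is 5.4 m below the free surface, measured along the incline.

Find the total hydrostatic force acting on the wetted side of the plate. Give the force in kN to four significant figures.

F ≈ 170.2 kN

γ = 1.147 × 9.81 = 11.25207 kN/m³.
Let θ = 53° be the plate's angle to the horizontal; measure y along the incline from where the plane meets the free surface. Vertical depth h = y·sinθ with sinθ = 0.798636.
With the apex up, the centroid sits 2h/3 = 2 × 1.56/3 = 1.04 m below the apex, so y_c = 5.4 + 1.04 = 6.44 m and h_c = 6.44 × 0.798636 = 5.14322 m.
A = ½ × 3.77 × 1.56 = 2.9406 m².
Resultant F = γ·h_c·A = 11.25207 × 5.14322 × 2.9406 = 170.178 kN.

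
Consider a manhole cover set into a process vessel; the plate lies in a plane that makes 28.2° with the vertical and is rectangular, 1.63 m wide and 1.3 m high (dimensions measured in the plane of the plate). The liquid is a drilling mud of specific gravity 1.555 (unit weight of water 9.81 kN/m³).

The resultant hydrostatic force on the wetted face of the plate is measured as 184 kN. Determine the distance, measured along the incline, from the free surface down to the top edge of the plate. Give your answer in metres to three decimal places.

γ = 1.555 × 9.81 = 15.25455 kN/m³.
A = 1.63 × 1.3 = 2.119 m².
From F = γ·h_c·A, the centroid depth is h_c = 184/(15.25455 × 2.119) = 5.6923 m.
The plate makes 28.2° with the vertical, i.e. θ = 90° − 28.2° = 61.8° to the horizontal. Measuring y along the incline from the free-surface line, vertical depth h = y·sinθ with sinθ = 0.881303.
Along the incline, y_c = h_c/sinθ = 5.6923/0.881303 = 6.45896 m.
The centroid lies 1.3/2 = 0.65 m below the top edge, so the top edge sits at y_top = 6.45896 − 0.65 = 5.80896 m along the incline.

y_top ≈ 5.809 m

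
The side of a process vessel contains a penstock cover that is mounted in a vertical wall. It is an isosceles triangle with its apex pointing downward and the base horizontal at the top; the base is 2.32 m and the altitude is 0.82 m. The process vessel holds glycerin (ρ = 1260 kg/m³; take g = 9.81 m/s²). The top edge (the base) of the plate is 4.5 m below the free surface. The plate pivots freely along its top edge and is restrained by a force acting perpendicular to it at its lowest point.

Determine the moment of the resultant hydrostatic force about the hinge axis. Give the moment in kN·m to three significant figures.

M ≈ 15.8 kN·m

γ = ρg = 1260 × 9.81 / 1000 = 12.3606 kN/m³.
With the apex down, the centroid sits h/3 = 0.82/3 = 0.273333 m below the base (the top edge), so the centroid depth is h_c = 4.5 + 0.273333 = 4.77333 m.
A = ½ × 2.32 × 0.82 = 0.9512 m².
Resultant F = γ·h_c·A = 12.3606 × 4.77333 × 0.9512 = 56.122 kN.
I_c = b·h³/36 = 2.32 × 0.82³/36 = 0.0355326 m⁴.
Centre of pressure: y_p = y_c + I_c/(y_c·A) = 4.77333 + 0.0355326/(4.77333 × 0.9512) = 4.77333 + 0.00782589 = 4.78116 m along the plane.
The resultant acts 0.273333 + 0.00782589 = 0.281159 m (along the plate) below the hinge at the top edge, so the moment about the hinge is M = F × 0.281159 = 56.122 × 0.281159 = 15.7792 kN·m.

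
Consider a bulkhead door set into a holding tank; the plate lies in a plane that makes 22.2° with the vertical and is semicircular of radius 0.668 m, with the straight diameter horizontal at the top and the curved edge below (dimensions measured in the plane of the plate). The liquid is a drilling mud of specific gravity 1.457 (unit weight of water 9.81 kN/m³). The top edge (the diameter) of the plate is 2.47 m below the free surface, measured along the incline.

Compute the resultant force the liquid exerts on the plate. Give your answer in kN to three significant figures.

γ = 1.457 × 9.81 = 14.29317 kN/m³.
The plate makes 22.2° with the vertical, i.e. θ = 90° − 22.2° = 67.8° to the horizontal. Measuring y along the incline from the free-surface line, vertical depth h = y·sinθ with sinθ = 0.925871.
The centroid of a semicircle lies 4r/(3π) = 0.283508 m from the diameter, here below the top edge, so y_c = 2.47 + 0.283508 = 2.75351 m and h_c = 2.75351 × 0.925871 = 2.5494 m.
A = πr²/2 = π × 0.668²/2 = 0.700927 m².
Resultant F = γ·h_c·A = 14.29317 × 2.5494 × 0.700927 = 25.5411 kN.

F ≈ 25.5 kN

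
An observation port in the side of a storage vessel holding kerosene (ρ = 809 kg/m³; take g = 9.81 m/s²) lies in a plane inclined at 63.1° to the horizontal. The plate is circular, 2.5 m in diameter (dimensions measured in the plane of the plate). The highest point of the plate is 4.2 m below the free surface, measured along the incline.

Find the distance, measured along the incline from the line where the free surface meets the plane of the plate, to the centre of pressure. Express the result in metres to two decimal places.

γ = ρg = 809 × 9.81 / 1000 = 7.93629 kN/m³.
Let θ = 63.1° be the plate's angle to the horizontal; measure y along the incline from where the plane meets the free surface. Vertical depth h = y·sinθ with sinθ = 0.891798.
The centroid is at the centre, 1.25 m below the top of the plate, so y_c = 4.2 + 1.25 = 5.45 m and h_c = 5.45 × 0.891798 = 4.8603 m.
A = π(1.25)² = 4.90874 m².
Resultant F = γ·h_c·A = 7.93629 × 4.8603 × 4.90874 = 189.344 kN.
I_c = πr⁴/4 = π × 1.25⁴/4 = 1.91748 m⁴.
Centre of pressure: y_p = y_c + I_c/(y_c·A) = 5.45 + 1.91748/(5.45 × 4.90874) = 5.45 + 0.0716744 = 5.52167 m along the plane.

y_p = 5.52 m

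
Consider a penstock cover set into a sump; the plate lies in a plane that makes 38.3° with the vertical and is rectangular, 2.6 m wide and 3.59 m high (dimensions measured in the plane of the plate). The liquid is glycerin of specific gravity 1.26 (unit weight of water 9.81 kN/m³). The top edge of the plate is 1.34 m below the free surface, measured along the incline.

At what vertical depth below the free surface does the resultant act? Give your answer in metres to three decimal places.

γ = 1.26 × 9.81 = 12.3606 kN/m³.
The plate makes 38.3° with the vertical, i.e. θ = 90° − 38.3° = 51.7° to the horizontal. Measuring y along the incline from the free-surface line, vertical depth h = y·sinθ with sinθ = 0.784776.
The centroid lies 3.59/2 = 1.795 m below the top edge, so y_c = 1.34 + 1.795 = 3.135 m and h_c = 3.135 × 0.784776 = 2.46027 m.
A = 2.6 × 3.59 = 9.334 m².
Resultant F = γ·h_c·A = 12.3606 × 2.46027 × 9.334 = 283.851 kN.
I_c = b·h³/12 = 2.6 × 3.59³/12 = 10.0248 m⁴.
Centre of pressure: y_p = y_c + I_c/(y_c·A) = 3.135 + 10.0248/(3.135 × 9.334) = 3.135 + 0.342587 = 3.47759 m along the plane.
Vertically, h_p = y_p·sinθ = 3.47759 × 0.784776 = 2.72913 m.

h_p = 2.729 m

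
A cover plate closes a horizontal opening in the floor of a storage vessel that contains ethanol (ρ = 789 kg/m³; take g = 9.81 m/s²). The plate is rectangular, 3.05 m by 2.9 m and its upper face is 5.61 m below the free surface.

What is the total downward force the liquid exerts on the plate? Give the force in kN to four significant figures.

F ≈ 384.1 kN

γ = ρg = 789 × 9.81 / 1000 = 7.74009 kN/m³.
The plate is horizontal, so pressure is uniform at p = γ·h = 7.74009 × 5.61 = 43.4219 kN/m².
A = 3.05 × 2.9 = 8.845 m².
F = p·A = 43.4219 × 8.845 = 384.067 kN.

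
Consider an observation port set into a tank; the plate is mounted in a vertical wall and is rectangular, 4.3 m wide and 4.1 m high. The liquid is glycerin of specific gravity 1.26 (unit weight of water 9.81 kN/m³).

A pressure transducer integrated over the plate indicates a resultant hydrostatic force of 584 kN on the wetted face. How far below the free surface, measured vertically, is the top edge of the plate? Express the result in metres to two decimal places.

d_top ≈ 0.63 m

γ = 1.26 × 9.81 = 12.3606 kN/m³.
A = 4.3 × 4.1 = 17.63 m².
From F = γ·h_c·A, the centroid depth is h_c = 584/(12.3606 × 17.63) = 2.67991 m.
The centroid lies 4.1/2 = 2.05 m below the top edge, so the top edge sits at h_top = 2.67991 − 2.05 = 0.62991 m below the surface.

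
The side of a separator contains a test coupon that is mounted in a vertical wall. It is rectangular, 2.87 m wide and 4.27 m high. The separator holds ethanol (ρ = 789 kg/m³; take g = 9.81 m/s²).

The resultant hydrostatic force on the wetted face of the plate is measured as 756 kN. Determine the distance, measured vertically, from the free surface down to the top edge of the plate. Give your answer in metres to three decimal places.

γ = ρg = 789 × 9.81 / 1000 = 7.74009 kN/m³.
A = 2.87 × 4.27 = 12.2549 m².
From F = γ·h_c·A, the centroid depth is h_c = 756/(7.74009 × 12.2549) = 7.97014 m.
The centroid lies 4.27/2 = 2.135 m below the top edge, so the top edge sits at h_top = 7.97014 − 2.135 = 5.83514 m below the surface.

d_top ≈ 5.835 m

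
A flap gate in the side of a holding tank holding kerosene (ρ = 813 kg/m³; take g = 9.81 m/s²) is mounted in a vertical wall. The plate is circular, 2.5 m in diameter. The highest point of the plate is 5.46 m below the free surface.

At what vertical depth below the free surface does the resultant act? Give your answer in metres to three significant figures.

γ = ρg = 813 × 9.81 / 1000 = 7.97553 kN/m³.
The centroid is at the centre, 1.25 m below the top of the plate, so the centroid depth is h_c = 5.46 + 1.25 = 6.71 m.
A = π(1.25)² = 4.90874 m².
Resultant F = γ·h_c·A = 7.97553 × 6.71 × 4.90874 = 262.695 kN.
I_c = πr⁴/4 = π × 1.25⁴/4 = 1.91748 m⁴.
Centre of pressure: y_p = y_c + I_c/(y_c·A) = 6.71 + 1.91748/(6.71 × 4.90874) = 6.71 + 0.0582155 = 6.76822 m along the plane.

h_p = 6.77 m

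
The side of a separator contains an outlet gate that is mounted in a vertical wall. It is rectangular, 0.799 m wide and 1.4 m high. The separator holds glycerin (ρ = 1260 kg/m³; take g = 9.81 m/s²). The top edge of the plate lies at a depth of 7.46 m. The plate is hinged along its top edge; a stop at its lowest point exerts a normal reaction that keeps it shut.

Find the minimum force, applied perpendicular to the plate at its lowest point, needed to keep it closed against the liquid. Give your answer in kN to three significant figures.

P ≈ 58.0 kN

γ = ρg = 1260 × 9.81 / 1000 = 12.3606 kN/m³.
The centroid lies 1.4/2 = 0.7 m below the top edge, so the centroid depth is h_c = 7.46 + 0.7 = 8.16 m.
A = 0.799 × 1.4 = 1.1186 m².
Resultant F = γ·h_c·A = 12.3606 × 8.16 × 1.1186 = 112.825 kN.
I_c = b·h³/12 = 0.799 × 1.4³/12 = 0.182705 m⁴.
Centre of pressure: y_p = y_c + I_c/(y_c·A) = 8.16 + 0.182705/(8.16 × 1.1186) = 8.16 + 0.0200164 = 8.18002 m along the plane.
The resultant acts 0.7 + 0.0200164 = 0.720016 m (along the plate) below the hinge at the top edge, so the moment about the hinge is M = F × 0.720016 = 112.825 × 0.720016 = 81.2358 kN·m.
A normal force at the bottom, 1.4 m from the hinge, must supply this moment: P = 81.2358/1.4 = 58.0256 kN.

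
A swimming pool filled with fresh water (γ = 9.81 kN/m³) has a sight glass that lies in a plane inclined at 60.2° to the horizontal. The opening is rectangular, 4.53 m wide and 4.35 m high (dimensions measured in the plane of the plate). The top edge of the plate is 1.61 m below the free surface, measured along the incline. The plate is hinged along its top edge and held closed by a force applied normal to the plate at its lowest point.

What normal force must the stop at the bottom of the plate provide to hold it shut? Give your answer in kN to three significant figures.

γ = 9.81 kN/m³.
Let θ = 60.2° be the plate's angle to the horizontal; measure y along the incline from where the plane meets the free surface. Vertical depth h = y·sinθ with sinθ = 0.867765.
The centroid lies 4.35/2 = 2.175 m below the top edge, so y_c = 1.61 + 2.175 = 3.785 m and h_c = 3.785 × 0.867765 = 3.28449 m.
A = 4.53 × 4.35 = 19.7055 m².
Resultant F = γ·h_c·A = 9.81 × 3.28449 × 19.7055 = 634.928 kN.
I_c = b·h³/12 = 4.53 × 4.35³/12 = 31.0731 m⁴.
Centre of pressure: y_p = y_c + I_c/(y_c·A) = 3.785 + 31.0731/(3.785 × 19.7055) = 3.785 + 0.416611 = 4.20161 m along the plane.
The resultant acts 2.175 + 0.416611 = 2.59161 m (along the plate) below the hinge at the top edge, so the moment about the hinge is M = F × 2.59161 = 634.928 × 2.59161 = 1645.49 kN·m.
A normal force at the bottom, 4.35 m from the hinge, must supply this moment: P = 1645.49/4.35 = 378.274 kN.

P ≈ 378 kN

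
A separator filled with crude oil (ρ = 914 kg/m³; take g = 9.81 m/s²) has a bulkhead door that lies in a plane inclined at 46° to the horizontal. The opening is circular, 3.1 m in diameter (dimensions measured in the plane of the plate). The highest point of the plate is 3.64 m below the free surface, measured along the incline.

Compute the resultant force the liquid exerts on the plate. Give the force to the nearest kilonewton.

γ = ρg = 914 × 9.81 / 1000 = 8.96634 kN/m³.
Let θ = 46° be the plate's angle to the horizontal; measure y along the incline from where the plane meets the free surface. Vertical depth h = y·sinθ with sinθ = 0.719340.
The centroid is at the centre, 1.55 m below the top of the plate, so y_c = 3.64 + 1.55 = 5.19 m and h_c = 5.19 × 0.719340 = 3.73337 m.
A = π(1.55)² = 7.54768 m².
Resultant F = γ·h_c·A = 8.96634 × 3.73337 × 7.54768 = 252.656 kN.

F ≈ 253 kN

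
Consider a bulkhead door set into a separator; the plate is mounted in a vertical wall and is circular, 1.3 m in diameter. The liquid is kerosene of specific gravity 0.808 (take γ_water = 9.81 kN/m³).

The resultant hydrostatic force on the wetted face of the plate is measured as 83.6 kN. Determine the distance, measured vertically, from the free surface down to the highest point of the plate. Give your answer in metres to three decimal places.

γ = 0.808 × 9.81 = 7.92648 kN/m³.
A = π(0.65)² = 1.32732 m².
From F = γ·h_c·A, the centroid depth is h_c = 83.6/(7.92648 × 1.32732) = 7.94603 m.
The centroid is at the centre, 0.65 m below the top of the plate, so the highest point sits at h_top = 7.94603 − 0.65 = 7.29603 m below the surface.

d_top ≈ 7.296 m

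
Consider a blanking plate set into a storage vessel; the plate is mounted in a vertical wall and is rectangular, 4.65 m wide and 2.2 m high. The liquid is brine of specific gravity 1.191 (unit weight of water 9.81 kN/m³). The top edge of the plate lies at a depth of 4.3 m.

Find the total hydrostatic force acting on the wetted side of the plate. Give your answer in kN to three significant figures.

F ≈ 645 kN

γ = 1.191 × 9.81 = 11.68371 kN/m³.
The centroid lies 2.2/2 = 1.1 m below the top edge, so the centroid depth is h_c = 4.3 + 1.1 = 5.4 m.
A = 4.65 × 2.2 = 10.23 m².
Resultant F = γ·h_c·A = 11.68371 × 5.4 × 10.23 = 645.432 kN.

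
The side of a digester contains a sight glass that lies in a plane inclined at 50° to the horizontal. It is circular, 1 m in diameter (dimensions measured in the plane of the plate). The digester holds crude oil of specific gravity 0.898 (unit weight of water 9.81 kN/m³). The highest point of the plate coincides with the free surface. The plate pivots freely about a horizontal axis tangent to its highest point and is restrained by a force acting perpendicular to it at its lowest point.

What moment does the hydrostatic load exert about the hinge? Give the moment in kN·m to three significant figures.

M ≈ 1.66 kN·m

γ = 0.898 × 9.81 = 8.80938 kN/m³.
Let θ = 50° be the plate's angle to the horizontal; measure y along the incline from where the plane meets the free surface. Vertical depth h = y·sinθ with sinθ = 0.766044.
The centroid is at the centre, 0.5 m below the top of the plate, so y_c = 0.5 m and h_c = 0.5 × 0.766044 = 0.383022 m.
A = π(0.5)² = 0.785398 m².
Resultant F = γ·h_c·A = 8.80938 × 0.383022 × 0.785398 = 2.65008 kN.
I_c = πr⁴/4 = π × 0.5⁴/4 = 0.0490874 m⁴.
Centre of pressure: y_p = y_c + I_c/(y_c·A) = 0.5 + 0.0490874/(0.5 × 0.785398) = 0.5 + 0.125 = 0.625 m along the plane.
The resultant acts 0.5 + 0.125 = 0.625 m (along the plate) below the hinge at the top edge, so the moment about the hinge is M = F × 0.625 = 2.65008 × 0.625 = 1.6563 kN·m.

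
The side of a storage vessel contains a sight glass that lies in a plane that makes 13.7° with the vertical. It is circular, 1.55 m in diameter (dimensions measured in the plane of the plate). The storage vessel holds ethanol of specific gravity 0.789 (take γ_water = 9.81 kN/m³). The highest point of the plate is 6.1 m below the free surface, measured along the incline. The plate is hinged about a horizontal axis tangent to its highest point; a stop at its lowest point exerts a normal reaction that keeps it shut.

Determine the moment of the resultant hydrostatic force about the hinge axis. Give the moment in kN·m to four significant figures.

M ≈ 77.73 kN·m

γ = 0.789 × 9.81 = 7.74009 kN/m³.
The plate makes 13.7° with the vertical, i.e. θ = 90° − 13.7° = 76.3° to the horizontal. Measuring y along the incline from the free-surface line, vertical depth h = y·sinθ with sinθ = 0.971549.
The centroid is at the centre, 0.775 m below the top of the plate, so y_c = 6.1 + 0.775 = 6.875 m and h_c = 6.875 × 0.971549 = 6.6794 m.
A = π(0.775)² = 1.88692 m².
Resultant F = γ·h_c·A = 7.74009 × 6.6794 × 1.88692 = 97.5522 kN.
I_c = πr⁴/4 = π × 0.775⁴/4 = 0.283333 m⁴.
Centre of pressure: y_p = y_c + I_c/(y_c·A) = 6.875 + 0.283333/(6.875 × 1.88692) = 6.875 + 0.0218409 = 6.89684 m along the plane.
The resultant acts 0.775 + 0.0218409 = 0.796841 m (along the plate) below the hinge at the top edge, so the moment about the hinge is M = F × 0.796841 = 97.5522 × 0.796841 = 77.7336 kN·m.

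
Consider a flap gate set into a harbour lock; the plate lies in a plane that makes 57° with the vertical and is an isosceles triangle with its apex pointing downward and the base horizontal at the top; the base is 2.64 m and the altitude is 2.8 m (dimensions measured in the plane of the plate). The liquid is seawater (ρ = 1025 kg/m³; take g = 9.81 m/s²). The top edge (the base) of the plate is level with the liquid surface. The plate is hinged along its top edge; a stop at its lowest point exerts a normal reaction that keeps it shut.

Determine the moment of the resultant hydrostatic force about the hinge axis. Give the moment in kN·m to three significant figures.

γ = ρg = 1025 × 9.81 / 1000 = 10.05525 kN/m³.
The plate makes 57° with the vertical, i.e. θ = 90° − 57° = 33° to the horizontal. Measuring y along the incline from the free-surface line, vertical depth h = y·sinθ with sinθ = 0.544639.
With the apex down, the centroid sits h/3 = 2.8/3 = 0.933333 m below the base (the top edge), so y_c = 0.933333 m and h_c = 0.933333 × 0.544639 = 0.50833 m.
A = ½ × 2.64 × 2.8 = 3.696 m².
Resultant F = γ·h_c·A = 10.05525 × 0.50833 × 3.696 = 18.8917 kN.
I_c = b·h³/36 = 2.64 × 2.8³/36 = 1.60981 m⁴.
Centre of pressure: y_p = y_c + I_c/(y_c·A) = 0.933333 + 1.60981/(0.933333 × 3.696) = 0.933333 + 0.466666 = 1.4 m along the plane.
The resultant acts 0.933333 + 0.466666 = 1.4 m (along the plate) below the hinge at the top edge, so the moment about the hinge is M = F × 1.4 = 18.8917 × 1.4 = 26.4484 kN·m.

M ≈ 26.4 kN·m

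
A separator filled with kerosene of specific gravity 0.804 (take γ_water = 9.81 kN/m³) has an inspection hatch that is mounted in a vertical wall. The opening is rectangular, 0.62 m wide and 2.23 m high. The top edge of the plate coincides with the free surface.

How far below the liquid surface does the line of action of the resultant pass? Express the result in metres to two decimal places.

h_p = 1.49 m

γ = 0.804 × 9.81 = 7.88724 kN/m³.
The centroid lies 2.23/2 = 1.115 m below the top edge, so the centroid depth is h_c = 1.115 m.
A = 0.62 × 2.23 = 1.3826 m².
Resultant F = γ·h_c·A = 7.88724 × 1.115 × 1.3826 = 12.159 kN.
I_c = b·h³/12 = 0.62 × 2.23³/12 = 0.572961 m⁴.
Centre of pressure: y_p = y_c + I_c/(y_c·A) = 1.115 + 0.572961/(1.115 × 1.3826) = 1.115 + 0.371667 = 1.48667 m along the plane.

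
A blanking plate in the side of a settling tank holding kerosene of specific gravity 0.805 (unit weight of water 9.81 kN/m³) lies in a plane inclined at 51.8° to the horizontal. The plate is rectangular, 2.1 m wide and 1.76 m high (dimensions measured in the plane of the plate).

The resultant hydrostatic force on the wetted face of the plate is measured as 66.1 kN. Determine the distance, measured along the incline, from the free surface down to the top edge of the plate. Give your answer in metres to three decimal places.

y_top ≈ 2.002 m

γ = 0.805 × 9.81 = 7.89705 kN/m³.
A = 2.1 × 1.76 = 3.696 m².
From F = γ·h_c·A, the centroid depth is h_c = 66.1/(7.89705 × 3.696) = 2.26467 m.
Let θ = 51.8° be the plate's angle to the horizontal; measure y along the incline from where the plane meets the free surface. Vertical depth h = y·sinθ with sinθ = 0.785857.
Along the incline, y_c = h_c/sinθ = 2.26467/0.785857 = 2.88178 m.
The centroid lies 1.76/2 = 0.88 m below the top edge, so the top edge sits at y_top = 2.88178 − 0.88 = 2.00178 m along the incline.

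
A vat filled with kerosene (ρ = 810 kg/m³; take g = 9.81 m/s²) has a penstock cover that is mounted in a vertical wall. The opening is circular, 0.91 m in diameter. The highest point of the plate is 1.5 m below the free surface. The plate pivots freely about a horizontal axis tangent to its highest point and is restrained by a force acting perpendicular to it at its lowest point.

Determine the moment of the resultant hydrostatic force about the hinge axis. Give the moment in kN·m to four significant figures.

M ≈ 4.865 kN·m

γ = ρg = 810 × 9.81 / 1000 = 7.9461 kN/m³.
The centroid is at the centre, 0.455 m below the top of the plate, so the centroid depth is h_c = 1.5 + 0.455 = 1.955 m.
A = π(0.455)² = 0.650388 m².
Resultant F = γ·h_c·A = 7.9461 × 1.955 × 0.650388 = 10.1035 kN.
I_c = πr⁴/4 = π × 0.455⁴/4 = 0.0336617 m⁴.
Centre of pressure: y_p = y_c + I_c/(y_c·A) = 1.955 + 0.0336617/(1.955 × 0.650388) = 1.955 + 0.0264738 = 1.98147 m along the plane.
The resultant acts 0.455 + 0.0264738 = 0.481474 m (along the plate) below the hinge at the top edge, so the moment about the hinge is M = F × 0.481474 = 10.1035 × 0.481474 = 4.86457 kN·m.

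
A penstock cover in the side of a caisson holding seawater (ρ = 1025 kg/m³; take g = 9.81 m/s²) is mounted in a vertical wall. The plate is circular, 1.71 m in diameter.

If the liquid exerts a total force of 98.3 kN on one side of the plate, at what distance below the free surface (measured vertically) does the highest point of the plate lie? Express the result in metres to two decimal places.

γ = ρg = 1025 × 9.81 / 1000 = 10.05525 kN/m³.
A = π(0.855)² = 2.29658 m².
From F = γ·h_c·A, the centroid depth is h_c = 98.3/(10.05525 × 2.29658) = 4.25676 m.
The centroid is at the centre, 0.855 m below the top of the plate, so the highest point sits at h_top = 4.25676 − 0.855 = 3.40176 m below the surface.

d_top ≈ 3.40 m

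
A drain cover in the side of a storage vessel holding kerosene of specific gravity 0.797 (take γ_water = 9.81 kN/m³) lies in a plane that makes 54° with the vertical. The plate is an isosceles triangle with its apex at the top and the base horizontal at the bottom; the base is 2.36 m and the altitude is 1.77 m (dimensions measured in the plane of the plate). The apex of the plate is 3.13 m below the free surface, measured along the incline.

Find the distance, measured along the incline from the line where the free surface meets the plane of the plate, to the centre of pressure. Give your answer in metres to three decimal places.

γ = 0.797 × 9.81 = 7.81857 kN/m³.
The plate makes 54° with the vertical, i.e. θ = 90° − 54° = 36° to the horizontal. Measuring y along the incline from the free-surface line, vertical depth h = y·sinθ with sinθ = 0.587785.
With the apex up, the centroid sits 2h/3 = 2 × 1.77/3 = 1.18 m below the apex, so y_c = 3.13 + 1.18 = 4.31 m and h_c = 4.31 × 0.587785 = 2.53335 m.
A = ½ × 2.36 × 1.77 = 2.0886 m².
Resultant F = γ·h_c·A = 7.81857 × 2.53335 × 2.0886 = 41.3693 kN.
I_c = b·h³/36 = 2.36 × 1.77³/36 = 0.363521 m⁴.
Centre of pressure: y_p = y_c + I_c/(y_c·A) = 4.31 + 0.363521/(4.31 × 2.0886) = 4.31 + 0.0403828 = 4.35038 m along the plane.

y_p = 4.350 m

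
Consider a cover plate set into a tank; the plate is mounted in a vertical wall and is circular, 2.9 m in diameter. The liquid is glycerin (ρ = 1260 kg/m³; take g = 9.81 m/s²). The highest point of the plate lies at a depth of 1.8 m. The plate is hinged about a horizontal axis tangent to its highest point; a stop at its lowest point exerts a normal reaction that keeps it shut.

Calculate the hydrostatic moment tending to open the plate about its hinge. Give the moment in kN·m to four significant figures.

γ = ρg = 1260 × 9.81 / 1000 = 12.3606 kN/m³.
The centroid is at the centre, 1.45 m below the top of the plate, so the centroid depth is h_c = 1.8 + 1.45 = 3.25 m.
A = π(1.45)² = 6.6052 m².
Resultant F = γ·h_c·A = 12.3606 × 3.25 × 6.6052 = 265.344 kN.
I_c = πr⁴/4 = π × 1.45⁴/4 = 3.47186 m⁴.
Centre of pressure: y_p = y_c + I_c/(y_c·A) = 3.25 + 3.47186/(3.25 × 6.6052) = 3.25 + 0.161731 = 3.41173 m along the plane.
The resultant acts 1.45 + 0.161731 = 1.61173 m (along the plate) below the hinge at the top edge, so the moment about the hinge is M = F × 1.61173 = 265.344 × 1.61173 = 427.663 kN·m.

M ≈ 427.7 kN·m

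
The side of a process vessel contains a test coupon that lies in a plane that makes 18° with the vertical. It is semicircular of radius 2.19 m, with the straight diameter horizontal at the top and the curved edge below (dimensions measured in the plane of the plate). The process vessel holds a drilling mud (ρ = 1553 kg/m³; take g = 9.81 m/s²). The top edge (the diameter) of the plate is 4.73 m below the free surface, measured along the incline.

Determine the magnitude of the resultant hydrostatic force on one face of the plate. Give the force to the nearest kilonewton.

F ≈ 618 kN

γ = ρg = 1553 × 9.81 / 1000 = 15.23493 kN/m³.
The plate makes 18° with the vertical, i.e. θ = 90° − 18° = 72° to the horizontal. Measuring y along the incline from the free-surface line, vertical depth h = y·sinθ with sinθ = 0.951057.
The centroid of a semicircle lies 4r/(3π) = 0.929465 m from the diameter, here below the top edge, so y_c = 4.73 + 0.929465 = 5.65947 m and h_c = 5.65947 × 0.951057 = 5.38248 m.
A = πr²/2 = π × 2.19²/2 = 7.5337 m².
Resultant F = γ·h_c·A = 15.23493 × 5.38248 × 7.5337 = 617.776 kN.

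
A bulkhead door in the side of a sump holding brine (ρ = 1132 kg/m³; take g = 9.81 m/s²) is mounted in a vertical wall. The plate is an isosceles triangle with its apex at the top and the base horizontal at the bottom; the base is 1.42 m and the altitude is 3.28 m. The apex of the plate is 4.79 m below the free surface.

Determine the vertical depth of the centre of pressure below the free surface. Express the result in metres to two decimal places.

γ = ρg = 1132 × 9.81 / 1000 = 11.10492 kN/m³.
With the apex up, the centroid sits 2h/3 = 2 × 3.28/3 = 2.18667 m below the apex, so the centroid depth is h_c = 4.79 + 2.18667 = 6.97667 m.
A = ½ × 1.42 × 3.28 = 2.3288 m².
Resultant F = γ·h_c·A = 11.10492 × 6.97667 × 2.3288 = 180.425 kN.
I_c = b·h³/36 = 1.42 × 3.28³/36 = 1.3919 m⁴.
Centre of pressure: y_p = y_c + I_c/(y_c·A) = 6.97667 + 1.3919/(6.97667 × 2.3288) = 6.97667 + 0.0856698 = 7.06234 m along the plane.

h_p = 7.06 m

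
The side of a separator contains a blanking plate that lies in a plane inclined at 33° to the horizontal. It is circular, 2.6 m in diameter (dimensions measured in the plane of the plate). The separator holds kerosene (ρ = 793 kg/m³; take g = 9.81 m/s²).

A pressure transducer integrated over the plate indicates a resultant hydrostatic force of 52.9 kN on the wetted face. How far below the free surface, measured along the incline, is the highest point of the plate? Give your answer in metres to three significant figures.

γ = ρg = 793 × 9.81 / 1000 = 7.77933 kN/m³.
A = π(1.3)² = 5.30929 m².
From F = γ·h_c·A, the centroid depth is h_c = 52.9/(7.77933 × 5.30929) = 1.28079 m.
Let θ = 33° be the plate's angle to the horizontal; measure y along the incline from where the plane meets the free surface. Vertical depth h = y·sinθ with sinθ = 0.544639.
Along the incline, y_c = h_c/sinθ = 1.28079/0.544639 = 2.35163 m.
The centroid is at the centre, 1.3 m below the top of the plate, so the highest point sits at y_top = 2.35163 − 1.3 = 1.05163 m along the incline.

y_top ≈ 1.05 m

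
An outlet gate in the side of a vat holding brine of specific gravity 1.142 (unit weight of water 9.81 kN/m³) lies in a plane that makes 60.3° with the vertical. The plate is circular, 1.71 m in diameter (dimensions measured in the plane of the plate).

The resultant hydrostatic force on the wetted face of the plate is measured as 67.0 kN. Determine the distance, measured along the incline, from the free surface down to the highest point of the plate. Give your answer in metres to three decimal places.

γ = 1.142 × 9.81 = 11.20302 kN/m³.
A = π(0.855)² = 2.29658 m².
From F = γ·h_c·A, the centroid depth is h_c = 67.0/(11.20302 × 2.29658) = 2.6041 m.
The plate makes 60.3° with the vertical, i.e. θ = 90° − 60.3° = 29.7° to the horizontal. Measuring y along the incline from the free-surface line, vertical depth h = y·sinθ with sinθ = 0.495459.
Along the incline, y_c = h_c/sinθ = 2.6041/0.495459 = 5.25593 m.
The centroid is at the centre, 0.855 m below the top of the plate, so the highest point sits at y_top = 5.25593 − 0.855 = 4.40093 m along the incline.

y_top ≈ 4.401 m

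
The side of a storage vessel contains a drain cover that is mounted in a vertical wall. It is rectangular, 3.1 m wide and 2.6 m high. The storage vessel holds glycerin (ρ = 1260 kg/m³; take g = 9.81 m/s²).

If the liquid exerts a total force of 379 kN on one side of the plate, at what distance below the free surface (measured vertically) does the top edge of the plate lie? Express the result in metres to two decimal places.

d_top ≈ 2.50 m

γ = ρg = 1260 × 9.81 / 1000 = 12.3606 kN/m³.
A = 3.1 × 2.6 = 8.06 m².
From F = γ·h_c·A, the centroid depth is h_c = 379/(12.3606 × 8.06) = 3.80421 m.
The centroid lies 2.6/2 = 1.3 m below the top edge, so the top edge sits at h_top = 3.80421 − 1.3 = 2.50421 m below the surface.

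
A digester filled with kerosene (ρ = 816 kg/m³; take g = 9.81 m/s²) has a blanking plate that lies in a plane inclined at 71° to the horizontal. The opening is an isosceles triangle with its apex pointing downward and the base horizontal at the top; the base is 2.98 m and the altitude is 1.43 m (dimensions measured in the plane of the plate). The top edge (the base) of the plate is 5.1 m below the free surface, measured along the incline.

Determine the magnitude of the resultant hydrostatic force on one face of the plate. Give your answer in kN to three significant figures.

F ≈ 89.9 kN

γ = ρg = 816 × 9.81 / 1000 = 8.00496 kN/m³.
Let θ = 71° be the plate's angle to the horizontal; measure y along the incline from where the plane meets the free surface. Vertical depth h = y·sinθ with sinθ = 0.945519.
With the apex down, the centroid sits h/3 = 1.43/3 = 0.476667 m below the base (the top edge), so y_c = 5.1 + 0.476667 = 5.57667 m and h_c = 5.57667 × 0.945519 = 5.27285 m.
A = ½ × 2.98 × 1.43 = 2.1307 m².
Resultant F = γ·h_c·A = 8.00496 × 5.27285 × 2.1307 = 89.9346 kN.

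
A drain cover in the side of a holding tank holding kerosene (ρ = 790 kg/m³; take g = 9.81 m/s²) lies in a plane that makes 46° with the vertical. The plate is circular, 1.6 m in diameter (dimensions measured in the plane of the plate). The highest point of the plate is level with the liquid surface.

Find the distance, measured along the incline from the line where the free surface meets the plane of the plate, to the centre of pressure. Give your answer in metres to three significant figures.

γ = ρg = 790 × 9.81 / 1000 = 7.7499 kN/m³.
The plate makes 46° with the vertical, i.e. θ = 90° − 46° = 44° to the horizontal. Measuring y along the incline from the free-surface line, vertical depth h = y·sinθ with sinθ = 0.694658.
The centroid is at the centre, 0.8 m below the top of the plate, so y_c = 0.8 m and h_c = 0.8 × 0.694658 = 0.555726 m.
A = π(0.8)² = 2.01062 m².
Resultant F = γ·h_c·A = 7.7499 × 0.555726 × 2.01062 = 8.65938 kN.
I_c = πr⁴/4 = π × 0.8⁴/4 = 0.321699 m⁴.
Centre of pressure: y_p = y_c + I_c/(y_c·A) = 0.8 + 0.321699/(0.8 × 2.01062) = 0.8 + 0.2 = 1 m along the plane.

y_p = 1.00 m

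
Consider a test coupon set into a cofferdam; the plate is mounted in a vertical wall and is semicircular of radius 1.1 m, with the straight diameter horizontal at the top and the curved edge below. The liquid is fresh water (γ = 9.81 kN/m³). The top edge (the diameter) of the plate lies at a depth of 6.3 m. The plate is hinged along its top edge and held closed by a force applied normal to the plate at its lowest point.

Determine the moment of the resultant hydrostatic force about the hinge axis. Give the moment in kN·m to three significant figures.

γ = 9.81 kN/m³.
The centroid of a semicircle lies 4r/(3π) = 0.466854 m from the diameter, here below the top edge, so the centroid depth is h_c = 6.3 + 0.466854 = 6.76685 m.
A = πr²/2 = π × 1.1²/2 = 1.90066 m².
Resultant F = γ·h_c·A = 9.81 × 6.76685 × 1.90066 = 126.171 kN.
I_c = (π/8 − 8/(9π))·r⁴ = 0.109757 × 1.1⁴ = 0.160695 m⁴.
Centre of pressure: y_p = y_c + I_c/(y_c·A) = 6.76685 + 0.160695/(6.76685 × 1.90066) = 6.76685 + 0.0124943 = 6.77934 m along the plane.
The resultant acts 0.466854 + 0.0124943 = 0.479348 m (along the plate) below the hinge at the top edge, so the moment about the hinge is M = F × 0.479348 = 126.171 × 0.479348 = 60.4798 kN·m.

M ≈ 60.5 kN·m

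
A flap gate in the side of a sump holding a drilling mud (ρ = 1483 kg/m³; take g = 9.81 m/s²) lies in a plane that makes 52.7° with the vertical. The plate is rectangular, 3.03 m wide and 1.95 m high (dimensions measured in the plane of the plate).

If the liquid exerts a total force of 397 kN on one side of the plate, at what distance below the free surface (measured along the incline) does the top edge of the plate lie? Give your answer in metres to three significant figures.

y_top ≈ 6.65 m

γ = ρg = 1483 × 9.81 / 1000 = 14.54823 kN/m³.
A = 3.03 × 1.95 = 5.9085 m².
From F = γ·h_c·A, the centroid depth is h_c = 397/(14.54823 × 5.9085) = 4.61852 m.
The plate makes 52.7° with the vertical, i.e. θ = 90° − 52.7° = 37.3° to the horizontal. Measuring y along the incline from the free-surface line, vertical depth h = y·sinθ with sinθ = 0.605988.
Along the incline, y_c = h_c/sinθ = 4.61852/0.605988 = 7.62147 m.
The centroid lies 1.95/2 = 0.975 m below the top edge, so the top edge sits at y_top = 7.62147 − 0.975 = 6.64647 m along the incline.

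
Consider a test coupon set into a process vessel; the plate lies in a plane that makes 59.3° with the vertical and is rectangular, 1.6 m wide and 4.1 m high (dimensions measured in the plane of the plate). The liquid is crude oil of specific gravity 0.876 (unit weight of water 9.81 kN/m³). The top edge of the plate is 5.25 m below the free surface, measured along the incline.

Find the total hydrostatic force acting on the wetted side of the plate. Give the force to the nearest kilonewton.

F ≈ 210 kN

γ = 0.876 × 9.81 = 8.59356 kN/m³.
The plate makes 59.3° with the vertical, i.e. θ = 90° − 59.3° = 30.7° to the horizontal. Measuring y along the incline from the free-surface line, vertical depth h = y·sinθ with sinθ = 0.510543.
The centroid lies 4.1/2 = 2.05 m below the top edge, so y_c = 5.25 + 2.05 = 7.3 m and h_c = 7.3 × 0.510543 = 3.72696 m.
A = 1.6 × 4.1 = 6.56 m².
Resultant F = γ·h_c·A = 8.59356 × 3.72696 × 6.56 = 210.103 kN.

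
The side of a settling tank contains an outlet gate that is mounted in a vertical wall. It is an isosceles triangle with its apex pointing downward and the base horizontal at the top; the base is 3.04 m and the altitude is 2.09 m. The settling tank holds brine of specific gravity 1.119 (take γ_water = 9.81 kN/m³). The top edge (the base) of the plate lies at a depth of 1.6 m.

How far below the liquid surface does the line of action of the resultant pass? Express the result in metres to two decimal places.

h_p = 2.40 m

γ = 1.119 × 9.81 = 10.97739 kN/m³.
With the apex down, the centroid sits h/3 = 2.09/3 = 0.696667 m below the base (the top edge), so the centroid depth is h_c = 1.6 + 0.696667 = 2.29667 m.
A = ½ × 3.04 × 2.09 = 3.1768 m².
Resultant F = γ·h_c·A = 10.97739 × 2.29667 × 3.1768 = 80.0917 kN.
I_c = b·h³/36 = 3.04 × 2.09³/36 = 0.770921 m⁴.
Centre of pressure: y_p = y_c + I_c/(y_c·A) = 2.29667 + 0.770921/(2.29667 × 3.1768) = 2.29667 + 0.105663 = 2.40233 m along the plane.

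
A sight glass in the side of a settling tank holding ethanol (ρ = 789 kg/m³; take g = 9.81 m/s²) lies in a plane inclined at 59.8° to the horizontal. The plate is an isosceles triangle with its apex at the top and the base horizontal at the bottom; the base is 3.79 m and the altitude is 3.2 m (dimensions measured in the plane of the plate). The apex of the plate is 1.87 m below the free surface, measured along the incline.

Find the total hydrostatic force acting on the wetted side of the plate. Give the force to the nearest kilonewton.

γ = ρg = 789 × 9.81 / 1000 = 7.74009 kN/m³.
Let θ = 59.8° be the plate's angle to the horizontal; measure y along the incline from where the plane meets the free surface. Vertical depth h = y·sinθ with sinθ = 0.864275.
With the apex up, the centroid sits 2h/3 = 2 × 3.2/3 = 2.13333 m below the apex, so y_c = 1.87 + 2.13333 = 4.00333 m and h_c = 4.00333 × 0.864275 = 3.45998 m.
A = ½ × 3.79 × 3.2 = 6.064 m².
Resultant F = γ·h_c·A = 7.74009 × 3.45998 × 6.064 = 162.397 kN.

F ≈ 162 kN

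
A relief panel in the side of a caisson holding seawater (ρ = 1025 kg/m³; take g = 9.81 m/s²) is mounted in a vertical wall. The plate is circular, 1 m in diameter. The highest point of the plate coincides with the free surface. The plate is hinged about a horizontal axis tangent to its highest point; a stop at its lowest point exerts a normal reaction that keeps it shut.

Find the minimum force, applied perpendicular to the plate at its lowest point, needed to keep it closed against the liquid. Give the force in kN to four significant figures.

P ≈ 2.468 kN

γ = ρg = 1025 × 9.81 / 1000 = 10.05525 kN/m³.
The centroid is at the centre, 0.5 m below the top of the plate, so the centroid depth is h_c = 0.5 m.
A = π(0.5)² = 0.785398 m².
Resultant F = γ·h_c·A = 10.05525 × 0.5 × 0.785398 = 3.94869 kN.
I_c = πr⁴/4 = π × 0.5⁴/4 = 0.0490874 m⁴.
Centre of pressure: y_p = y_c + I_c/(y_c·A) = 0.5 + 0.0490874/(0.5 × 0.785398) = 0.5 + 0.125 = 0.625 m along the plane.
The resultant acts 0.5 + 0.125 = 0.625 m (along the plate) below the hinge at the top edge, so the moment about the hinge is M = F × 0.625 = 3.94869 × 0.625 = 2.46793 kN·m.
A normal force at the bottom, 1 m from the hinge, must supply this moment: P = 2.46793/1 = 2.46793 kN.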